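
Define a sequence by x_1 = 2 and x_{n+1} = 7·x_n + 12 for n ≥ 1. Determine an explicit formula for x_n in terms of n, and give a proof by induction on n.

Computing the first terms: x_1 = 2, x_2 = 26, x_3 = 194. This suggests x_n = 4·7^(n - 1) - 2.
For the base case n = 1: the formula gives 2 = 2 = x_1.
Inductive step: assume the claim holds for n = m, so x_m = 4·7^(m - 1) - 2.
Then x_{m+1} = 7·x_m + 12 = 7·(4·7^(m - 1) - 2) + 12 = 4·7^m - 2 = 4·7^((m+1) - 1) - 2,
which is the claimed formula at n = m+1.
Hence, by induction on n, the claim holds for every n ≥ 1.

x_n = 4·7^(n - 1) - 2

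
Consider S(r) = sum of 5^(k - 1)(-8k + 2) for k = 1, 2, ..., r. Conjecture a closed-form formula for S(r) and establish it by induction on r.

We claim S(r) = 5^r(-2r + 1) - 1 for all r ≥ 1.
For the base case r = 1: S(1) = -6, and the closed form gives -6. They agree.
Suppose the result is true for r = k, so S(k) = 5^k(-2k + 1) - 1.
Then S(k+1) = S(k) + (5^k(-8k - 6)) = (5^k(-2k + 1) - 1) + (5^k(-8k - 6)).
Simplifying, S(k+1) = -10·5^k·k - 5·5^k - 1 = 5^(k+1)(-2(k+1) + 1) - 1,
which is the closed form with r = k+1.
By the principle of mathematical induction, the result holds for all r ≥ 1.

S(r) = 5^r(-2r + 1) - 1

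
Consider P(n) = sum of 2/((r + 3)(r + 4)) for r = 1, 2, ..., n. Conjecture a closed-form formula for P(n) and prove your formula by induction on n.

P(n) = n/(2(n + 4))

We claim P(n) = n/(2(n + 4)) for all n ≥ 1.
For the base case n = 1: P(1) = 1/10, and the closed form gives 1/10. They agree.
For the inductive step, assume it holds for an arbitrary r ≥ 1, so P(r) = r/(2(r + 4)).
Then P(r+1) = P(r) + (2/((r + 4)(r + 5))) = (r/(2(r + 4))) + (2/((r + 4)(r + 5))).
Simplifying, P(r+1) = (r + 1)/(2(r + 5)) = (r+1)/(2((r+1) + 4)),
which is the closed form with n = r+1.
By the principle of mathematical induction, the result holds for all n ≥ 1.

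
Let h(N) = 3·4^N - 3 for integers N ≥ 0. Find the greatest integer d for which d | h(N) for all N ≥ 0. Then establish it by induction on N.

Computing the first values: h(0) = 0 and h(1) = 9; gcd(0, 9) = 9, so d ≤ 9.
We prove 9 | 3·4^N - 3 for all N ≥ 0 by induction on N.
Base case (N = 0): h(0) = 0 = 9·(0), so 9 | h(0).
Inductive step: assume the claim holds for N = m, i.e. 9 | h(m). Then
h(m+1) = 3·4^(m+1) - 3 = 4·(3·4^m - 3) + 9 = 4·h(m) + 9. The first term is divisible by 9 by the inductive hypothesis, and 9 is divisible by 9. Hence 9 | h(m+1).
This completes the induction.
Therefore the largest such d is 9.

d = 9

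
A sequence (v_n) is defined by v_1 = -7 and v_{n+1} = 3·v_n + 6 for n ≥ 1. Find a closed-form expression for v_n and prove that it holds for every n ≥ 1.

v_n = -4·3^(n - 1) - 3

Computing the first terms: v_1 = -7, v_2 = -15, v_3 = -39. This suggests v_n = -4·3^(n - 1) - 3.
When n = 1: the formula gives -7 = -7 = v_1.
Suppose the result is true for n = p, so v_p = -4·3^(p - 1) - 3.
Then v_{p+1} = 3·v_p + 6 = 3·(-4·3^(p - 1) - 3) + 6 = -4·3^p - 3 = -4·3^((p+1) - 1) - 3,
which is the claimed formula at n = p+1.
By the principle of mathematical induction, the result holds for all n ≥ 1.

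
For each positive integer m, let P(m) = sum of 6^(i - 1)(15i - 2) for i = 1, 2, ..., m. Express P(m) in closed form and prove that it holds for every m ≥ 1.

P(m) = 6^m(3m - 1) + 1

We claim P(m) = 6^m(3m - 1) + 1 for all m ≥ 1.
When m = 1: P(1) = 13, and the closed form gives 13. They agree.
Inductive step: suppose the statement holds for some i ≥ 1, so P(i) = 6^i(3i - 1) + 1.
Then P(i+1) = P(i) + (6^i(15i + 13)) = (6^i(3i - 1) + 1) + (6^i(15i + 13)).
Simplifying, P(i+1) = 18·6^i·i + 12·6^i + 1 = 6^(i+1)(3(i+1) - 1) + 1,
which is the closed form with m = i+1.
Hence, by induction on m, the claim holds for every m ≥ 1.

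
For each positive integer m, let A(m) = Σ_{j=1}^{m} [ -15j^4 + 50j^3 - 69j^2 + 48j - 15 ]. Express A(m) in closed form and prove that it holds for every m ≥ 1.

A(m) = -m(3m^4 - 5m^3 + 3m^2 - 2m + 2)

We claim A(m) = -m(3m^4 - 5m^3 + 3m^2 - 2m + 2) for all m ≥ 1.
Base case (m = 1): A(1) = -1, and the closed form gives -1. They agree.
For the inductive step, assume it holds for an arbitrary j ≥ 1, so A(j) = j(-3j^4 + 5j^3 - 3j^2 + 2j - 2).
Then A(j+1) = A(j) + (-15j^4 - 10j^3 - 9j^2 - 1) = (j(-3j^4 + 5j^3 - 3j^2 + 2j - 2)) + (-15j^4 - 10j^3 - 9j^2 - 1).
Simplifying, A(j+1) = -(j + 1)(3j^4 + 7j^3 + 6j^2 + j + 1) = -(j+1)(3(j+1)^4 - 5(j+1)^3 + 3(j+1)^2 - 2(j+1) + 2),
which is the closed form with m = j+1.
By the principle of mathematical induction, the result holds for all m ≥ 1.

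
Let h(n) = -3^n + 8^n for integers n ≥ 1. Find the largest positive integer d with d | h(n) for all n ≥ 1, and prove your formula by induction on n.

d = 5

Computing the first values: h(1) = 5 and h(2) = 55; gcd(5, 55) = 5, so d ≤ 5.
We prove 5 | -3^n + 8^n for all n ≥ 1 by induction on n.
Base step (n = 1): h(1) = 5 = 5·(1), so 5 | h(1).
Suppose the result is true for n = p, i.e. 5 | h(p). Then
8^{p+1} − 3^{p+1} = 8·8^p − 3·3^p = 8·(8^p − 3^p) + (5)·3^p. The first term is divisible by 5 by the inductive hypothesis, and the second term (5)·3^p is divisible by 5 since 5 | 5. Hence 5 | h(p+1).
This completes the induction.
Therefore the largest such d is 5.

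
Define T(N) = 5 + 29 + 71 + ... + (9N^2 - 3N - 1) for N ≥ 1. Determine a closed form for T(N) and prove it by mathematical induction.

T(N) = N(3N^2 + 3N - 1)

We claim T(N) = N(3N^2 + 3N - 1) for all N ≥ 1.
Base step (N = 1): T(1) = 5, and the closed form gives 5. They agree.
For the inductive step, assume it holds for an arbitrary i ≥ 1, so T(i) = i(3i^2 + 3i - 1).
Then T(i+1) = T(i) + (9i^2 + 15i + 5) = (i(3i^2 + 3i - 1)) + (9i^2 + 15i + 5).
Simplifying, T(i+1) = (i + 1)(3i^2 + 9i + 5) = (i+1)(3(i+1)^2 + 3(i+1) - 1),
which is the closed form with N = i+1.
By induction, the statement is established for all N ≥ 1.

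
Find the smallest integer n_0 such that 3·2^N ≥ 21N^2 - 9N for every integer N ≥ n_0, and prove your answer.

n_0 = 10

At N = 9: 1536 < 1620, so the inequality fails and n_0 ≥ 10. We prove 3·2^N ≥ 21N^2 - 9N for all N ≥ 10.
Base step (N = 10): 3·2^N = 3072 and 21N^2 - 9N = 2010, so 3072 ≥ 2010.
Inductive step: suppose the statement holds for some i ≥ 10, so 3·2^i ≥ 21i^2 - 9i.
Then 3·2^(i + 1) = 2·(3·2^i) ≥ 2·(21i^2 - 9i).
Also, for i ≥ 10 we have 2·(21i^2 - 9i) ≥ 21(i+1)^2 - 9(i+1), since 2·(21i^2 - 9i) − (21(i+1)^2 - 9(i+1)) = 21i^2 - 51i - 12, which is nonnegative for all i ≥ 10.
Combining, 3·2^(i + 1) ≥ 21(i+1)^2 - 9(i+1).
This completes the induction.
Hence the smallest such n_0 is 10.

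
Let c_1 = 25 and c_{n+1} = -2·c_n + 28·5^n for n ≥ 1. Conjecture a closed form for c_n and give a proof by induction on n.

Computing the first terms: c_1 = 25, c_2 = 90, c_3 = 520. This suggests c_n = 5(-2)^(n - 1) + 4·5^n.
Base step (n = 1): the formula gives 25 = 25 = c_1.
Inductive step: assume the claim holds for n = j, so c_j = 5(-2)^(j - 1) + 4·5^j.
Then c_{j+1} = -2·c_j + 28·5^j = -2·(5(-2)^(j - 1) + 4·5^j) + 28·5^j = 5(-2)^j + 4·5^(j + 1) = 5(-2)^((j+1) - 1) + 4·5^(j+1),
which is the claimed formula at n = j+1.
This completes the induction.

c_n = 5(-2)^(n - 1) + 4·5^n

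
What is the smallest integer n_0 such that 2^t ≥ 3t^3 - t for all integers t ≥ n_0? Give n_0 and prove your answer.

At t = 12: 4096 < 5172, so the inequality fails and n_0 ≥ 13. We prove 2^t ≥ 3t^3 - t for all t ≥ 13.
When t = 13: 2^t = 8192 and 3t^3 - t = 6578, so 8192 ≥ 6578.
Suppose the result is true for t = k, so 2^k ≥ 3k^3 - k.
Then 2^(k + 1) = 2·(2^k) ≥ 2·(3k^3 - k).
Also, for k ≥ 13 we have 2·(3k^3 - k) ≥ 3(k+1)^3 - (k+1), since 2·(3k^3 - k) − (3(k+1)^3 - (k+1)) = 3k^3 - 9k^2 - 10k - 2, which is nonnegative for all k ≥ 13.
Combining, 2^(k + 1) ≥ 3(k+1)^3 - (k+1).
By the principle of mathematical induction, the result holds for all t ≥ 13.
Hence the smallest such n_0 is 13.

n_0 = 13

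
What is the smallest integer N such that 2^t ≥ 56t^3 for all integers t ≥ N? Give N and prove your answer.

At t = 18: 262144 < 326592, so the inequality fails and N ≥ 19. We prove 2^t ≥ 56t^3 for all t ≥ 19.
Base step (t = 19): 2^t = 524288 and 56t^3 = 384104, so 524288 ≥ 384104.
Inductive step: assume the claim holds for t = i, so 2^i ≥ 56i^3.
Then 2^(i + 1) = 2·(2^i) ≥ 2·(56i^3).
Also, for i ≥ 19 we have 2·(56i^3) ≥ 56(i+1)^3, since 2 ≥ (1 + 1/i)^3 for all i ≥ 19.
Combining, 2^(i + 1) ≥ 56(i+1)^3.
This completes the induction.
Hence the smallest such N is 19.

N = 19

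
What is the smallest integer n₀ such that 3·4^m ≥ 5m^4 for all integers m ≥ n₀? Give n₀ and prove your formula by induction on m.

At m = 5: 3072 < 3125, so the inequality fails and n₀ ≥ 6. We prove 3·4^m ≥ 5m^4 for all m ≥ 6.
Base step (m = 6): 3·4^m = 12288 and 5m^4 = 6480, so 12288 ≥ 6480.
Suppose the result is true for m = i, so 3·4^i ≥ 5i^4.
Then 3·4^(i + 1) = 4·(3·4^i) ≥ 4·(5i^4).
Also, for i ≥ 6 we have 4·(5i^4) ≥ 5(i+1)^4, since 4 ≥ (1 + 1/i)^4 for all i ≥ 6.
Combining, 3·4^(i + 1) ≥ 5(i+1)^4.
This completes the induction.
Hence the smallest such n₀ is 6.

n₀ = 6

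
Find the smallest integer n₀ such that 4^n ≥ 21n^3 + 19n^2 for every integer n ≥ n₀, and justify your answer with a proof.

At n = 6: 4096 < 5220, so the inequality fails and n₀ ≥ 7. We prove 4^n ≥ 21n^3 + 19n^2 for all n ≥ 7.
For the base case n = 7: 4^n = 16384 and 21n^3 + 19n^2 = 8134, so 16384 ≥ 8134.
For the inductive step, assume it holds for an arbitrary k ≥ 7, so 4^k ≥ 21k^3 + 19k^2.
Then 4^(k + 1) = 4·(4^k) ≥ 4·(21k^3 + 19k^2).
Also, for k ≥ 7 we have 4·(21k^3 + 19k^2) ≥ 21(k+1)^3 + 19(k+1)^2, since 4·(21k^3 + 19k^2) − (21(k+1)^3 + 19(k+1)^2) = 63k^3 - 6k^2 - 101k - 40, which is nonnegative for all k ≥ 7.
Combining, 4^(k + 1) ≥ 21(k+1)^3 + 19(k+1)^2.
This completes the induction.
Hence the smallest such n₀ is 7.

n₀ = 7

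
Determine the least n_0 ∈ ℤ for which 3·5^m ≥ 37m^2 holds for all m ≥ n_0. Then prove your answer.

At m = 2: 75 < 148, so the inequality fails and n_0 ≥ 3. We prove 3·5^m ≥ 37m^2 for all m ≥ 3.
For the base case m = 3: 3·5^m = 375 and 37m^2 = 333, so 375 ≥ 333.
Inductive step: suppose the statement holds for some k ≥ 3, so 3·5^k ≥ 37k^2.
Then 3·5^(k + 1) = 5·(3·5^k) ≥ 5·(37k^2).
Also, for k ≥ 3 we have 5·(37k^2) ≥ 37(k+1)^2, since 5 ≥ (1 + 1/k)^2 for all k ≥ 3.
Combining, 3·5^(k + 1) ≥ 37(k+1)^2.
By induction, the statement is established for all m ≥ 3.
Hence the smallest such n_0 is 3.

n_0 = 3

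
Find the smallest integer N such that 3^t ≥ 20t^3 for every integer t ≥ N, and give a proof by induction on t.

N = 9

At t = 8: 6561 < 10240, so the inequality fails and N ≥ 9. We prove 3^t ≥ 20t^3 for all t ≥ 9.
Base step (t = 9): 3^t = 19683 and 20t^3 = 14580, so 19683 ≥ 14580.
Inductive step: assume the claim holds for t = r, so 3^r ≥ 20r^3.
Then 3^(r + 1) = 3·(3^r) ≥ 3·(20r^3).
Also, for r ≥ 9 we have 3·(20r^3) ≥ 20(r+1)^3, since 3 ≥ (1 + 1/r)^3 for all r ≥ 9.
Combining, 3^(r + 1) ≥ 20(r+1)^3.
By the principle of mathematical induction, the result holds for all t ≥ 9.
Hence the smallest such N is 9.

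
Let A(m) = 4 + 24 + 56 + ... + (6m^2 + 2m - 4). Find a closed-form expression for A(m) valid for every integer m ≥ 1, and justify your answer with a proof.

We claim A(m) = 2m(m^2 + 2m - 1) for all m ≥ 1.
Base case (m = 1): A(1) = 4, and the closed form gives 4. They agree.
Inductive step: assume the claim holds for m = p, so A(p) = 2p(p^2 + 2p - 1).
Then A(p+1) = A(p) + (6p^2 + 14p + 4) = (2p(p^2 + 2p - 1)) + (6p^2 + 14p + 4).
Simplifying, A(p+1) = 2(p + 1)(p^2 + 4p + 2) = 2(p+1)((p+1)^2 + 2(p+1) - 1),
which is the closed form with m = p+1.
This completes the induction.

A(m) = 2m(m^2 + 2m - 1)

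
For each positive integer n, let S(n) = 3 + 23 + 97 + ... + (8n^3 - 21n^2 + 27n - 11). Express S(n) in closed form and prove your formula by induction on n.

We claim S(n) = n(2n^3 - 3n^2 + 5n - 1) for all n ≥ 1.
When n = 1: S(1) = 3, and the closed form gives 3. They agree.
Suppose the result is true for n = j, so S(j) = j(2j^3 - 3j^2 + 5j - 1).
Then S(j+1) = S(j) + (8j^3 + 3j^2 + 9j + 3) = (j(2j^3 - 3j^2 + 5j - 1)) + (8j^3 + 3j^2 + 9j + 3).
Simplifying, S(j+1) = (j + 1)(2j^3 + 3j^2 + 5j + 3) = (j+1)(2(j+1)^3 - 3(j+1)^2 + 5(j+1) - 1),
which is the closed form with n = j+1.
By the principle of mathematical induction, the result holds for all n ≥ 1.

S(n) = n(2n^3 - 3n^2 + 5n - 1)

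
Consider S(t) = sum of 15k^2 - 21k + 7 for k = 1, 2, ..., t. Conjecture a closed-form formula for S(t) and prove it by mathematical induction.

We claim S(t) = t(5t^2 - 3t - 1) for all t ≥ 1.
When t = 1: S(1) = 1, and the closed form gives 1. They agree.
Inductive step: suppose the statement holds for some k ≥ 1, so S(k) = k(5k^2 - 3k - 1).
Then S(k+1) = S(k) + (15k^2 + 9k + 1) = (k(5k^2 - 3k - 1)) + (15k^2 + 9k + 1).
Simplifying, S(k+1) = (k + 1)(5k^2 + 7k + 1) = (k+1)(5(k+1)^2 - 3(k+1) - 1),
which is the closed form with t = k+1.
Hence, by induction on t, the claim holds for every t ≥ 1.

S(t) = t(5t^2 - 3t - 1)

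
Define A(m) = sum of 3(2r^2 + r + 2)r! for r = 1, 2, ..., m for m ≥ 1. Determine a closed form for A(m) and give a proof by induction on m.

We claim A(m) = (6m + 3)(m + 1)! - 3 for all m ≥ 1.
When m = 1: A(1) = 15, and the closed form gives 15. They agree.
Suppose the result is true for m = r, so A(r) = (6r + 3)(r + 1)! - 3.
Then A(r+1) = A(r) + (3(2r^2 + 5r + 5)(r + 1)!) = ((6r + 3)(r + 1)! - 3) + (3(2r^2 + 5r + 5)(r + 1)!).
Simplifying, A(r+1) = (6(r+1) + 3)((r+1) + 1)! - 3,
which is the closed form with m = r+1.
By induction, the statement is established for all m ≥ 1.

A(m) = (6m + 3)(m + 1)! - 3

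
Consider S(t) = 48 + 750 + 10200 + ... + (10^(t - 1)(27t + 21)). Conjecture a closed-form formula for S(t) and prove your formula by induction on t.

We claim S(t) = 10^t(3t + 2) - 2 for all t ≥ 1.
Base case (t = 1): S(1) = 48, and the closed form gives 48. They agree.
For the inductive step, assume it holds for an arbitrary i ≥ 1, so S(i) = 10^i(3i + 2) - 2.
Then S(i+1) = S(i) + (10^i(27i + 48)) = (10^i(3i + 2) - 2) + (10^i(27i + 48)).
Simplifying, S(i+1) = 30·10^i·i + 50·10^i - 2 = 10^(i+1)(3(i+1) + 2) - 2,
which is the closed form with t = i+1.
By induction, the statement is established for all t ≥ 1.

S(t) = 10^t(3t + 2) - 2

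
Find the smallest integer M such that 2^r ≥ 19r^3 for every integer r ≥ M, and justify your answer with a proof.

M = 17

At r = 16: 65536 < 77824, so the inequality fails and M ≥ 17. We prove 2^r ≥ 19r^3 for all r ≥ 17.
For the base case r = 17: 2^r = 131072 and 19r^3 = 93347, so 131072 ≥ 93347.
Suppose the result is true for r = m, so 2^m ≥ 19m^3.
Then 2^(m + 1) = 2·(2^m) ≥ 2·(19m^3).
Also, for m ≥ 17 we have 2·(19m^3) ≥ 19(m+1)^3, since 2 ≥ (1 + 1/m)^3 for all m ≥ 17.
Combining, 2^(m + 1) ≥ 19(m+1)^3.
By the principle of mathematical induction, the result holds for all r ≥ 17.
Hence the smallest such M is 17.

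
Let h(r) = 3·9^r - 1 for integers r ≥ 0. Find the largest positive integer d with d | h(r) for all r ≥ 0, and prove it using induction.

d = 2

Computing the first values: h(0) = 2 and h(1) = 26; gcd(2, 26) = 2, so d ≤ 2.
We prove 2 | 3·9^r - 1 for all r ≥ 0 by induction on r.
When r = 0: h(0) = 2 = 2·(1), so 2 | h(0).
Inductive step: assume the claim holds for r = j, i.e. 2 | h(j). Then
h(j+1) = 3·9^(j+1) - 1 = 9·(3·9^j - 1) + 8 = 9·h(j) + 8. The first term is divisible by 2 by the inductive hypothesis, and 8 is divisible by 2. Hence 2 | h(j+1).
By the principle of mathematical induction, the result holds for all r ≥ 0.
Therefore the largest such d is 2.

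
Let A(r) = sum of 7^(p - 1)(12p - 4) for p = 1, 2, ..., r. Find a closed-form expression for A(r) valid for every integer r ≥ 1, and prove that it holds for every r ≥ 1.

A(r) = 7^r(2r - 1) + 1

We claim A(r) = 7^r(2r - 1) + 1 for all r ≥ 1.
Base step (r = 1): A(1) = 8, and the closed form gives 8. They agree.
Suppose the result is true for r = p, so A(p) = 7^p(2p - 1) + 1.
Then A(p+1) = A(p) + (7^p(12p + 8)) = (7^p(2p - 1) + 1) + (7^p(12p + 8)).
Simplifying, A(p+1) = 14·7^p·p + 7·7^p + 1 = 7^(p+1)(2(p+1) - 1) + 1,
which is the closed form with r = p+1.
Hence, by induction on r, the claim holds for every r ≥ 1.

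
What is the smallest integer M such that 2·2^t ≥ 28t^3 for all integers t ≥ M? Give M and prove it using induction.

M = 16

At t = 15: 65536 < 94500, so the inequality fails and M ≥ 16. We prove 2·2^t ≥ 28t^3 for all t ≥ 16.
Base case (t = 16): 2·2^t = 131072 and 28t^3 = 114688, so 131072 ≥ 114688.
Inductive step: suppose the statement holds for some p ≥ 16, so 2·2^p ≥ 28p^3.
Then 2·2^(p + 1) = 2·(2·2^p) ≥ 2·(28p^3).
Also, for p ≥ 16 we have 2·(28p^3) ≥ 28(p+1)^3, since 2 ≥ (1 + 1/p)^3 for all p ≥ 16.
Combining, 2·2^(p + 1) ≥ 28(p+1)^3.
Hence, by induction on t, the claim holds for every t ≥ 16.
Hence the smallest such M is 16.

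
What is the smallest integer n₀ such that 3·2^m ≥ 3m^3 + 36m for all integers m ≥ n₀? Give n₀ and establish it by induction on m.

n₀ = 11

At m = 10: 3072 < 3360, so the inequality fails and n₀ ≥ 11. We prove 3·2^m ≥ 3m^3 + 36m for all m ≥ 11.
Base case (m = 11): 3·2^m = 6144 and 3m^3 + 36m = 4389, so 6144 ≥ 4389.
Suppose the result is true for m = r, so 3·2^r ≥ 3r^3 + 36r.
Then 3·2^(r + 1) = 2·(3·2^r) ≥ 2·(3r^3 + 36r).
Also, for r ≥ 11 we have 2·(3r^3 + 36r) ≥ 3(r+1)^3 + 36(r+1), since 2·(3r^3 + 36r) − (3(r+1)^3 + 36(r+1)) = 3r^3 - 9r^2 + 27r - 39, which is nonnegative for all r ≥ 11.
Combining, 3·2^(r + 1) ≥ 3(r+1)^3 + 36(r+1).
By the principle of mathematical induction, the result holds for all m ≥ 11.
Hence the smallest such n₀ is 11.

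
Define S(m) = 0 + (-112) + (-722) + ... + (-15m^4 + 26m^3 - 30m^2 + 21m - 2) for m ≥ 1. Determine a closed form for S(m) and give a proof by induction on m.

S(m) = -m(m - 1)(3m^3 + 4m^2 + 6m + 4)

We claim S(m) = -m(m - 1)(3m^3 + 4m^2 + 6m + 4) for all m ≥ 1.
When m = 1: S(1) = 0, and the closed form gives 0. They agree.
Inductive step: assume the claim holds for m = k, so S(k) = k(-3k^4 - k^3 - 2k^2 + 2k + 4).
Then S(k+1) = S(k) + (k(-15k^3 - 34k^2 - 42k - 21)) = (k(-3k^4 - k^3 - 2k^2 + 2k + 4)) + (k(-15k^3 - 34k^2 - 42k - 21)).
Simplifying, S(k+1) = -k(k + 1)(3k^3 + 13k^2 + 23k + 17) = -(k+1)((k+1) - 1)(3(k+1)^3 + 4(k+1)^2 + 6(k+1) + 4),
which is the closed form with m = k+1.
By induction, the statement is established for all m ≥ 1.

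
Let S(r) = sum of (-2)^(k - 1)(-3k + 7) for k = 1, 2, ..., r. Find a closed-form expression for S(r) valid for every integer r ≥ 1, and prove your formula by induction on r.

We claim S(r) = (-2)^r(r - 2) + 2 for all r ≥ 1.
When r = 1: S(1) = 4, and the closed form gives 4. They agree.
For the inductive step, assume it holds for an arbitrary k ≥ 1, so S(k) = (-2)^k(k - 2) + 2.
Then S(k+1) = S(k) + ((-2)^k(-3k + 4)) = ((-2)^k(k - 2) + 2) + ((-2)^k(-3k + 4)).
Simplifying, S(k+1) = -2(-2)^k·k + 2(-2)^k + 2 = (-2)^(k+1)((k+1) - 2) + 2,
which is the closed form with r = k+1.
This completes the induction.

S(r) = (-2)^r(r - 2) + 2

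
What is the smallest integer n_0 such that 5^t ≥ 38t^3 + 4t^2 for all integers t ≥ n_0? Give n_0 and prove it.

n_0 = 6

At t = 5: 3125 < 4850, so the inequality fails and n_0 ≥ 6. We prove 5^t ≥ 38t^3 + 4t^2 for all t ≥ 6.
When t = 6: 5^t = 15625 and 38t^3 + 4t^2 = 8352, so 15625 ≥ 8352.
Inductive step: assume the claim holds for t = r, so 5^r ≥ 38r^3 + 4r^2.
Then 5^(r + 1) = 5·(5^r) ≥ 5·(38r^3 + 4r^2).
Also, for r ≥ 6 we have 5·(38r^3 + 4r^2) ≥ 38(r+1)^3 + 4(r+1)^2, since 5·(38r^3 + 4r^2) − (38(r+1)^3 + 4(r+1)^2) = 152r^3 - 98r^2 - 122r - 42, which is nonnegative for all r ≥ 6.
Combining, 5^(r + 1) ≥ 38(r+1)^3 + 4(r+1)^2.
By induction, the statement is established for all t ≥ 6.
Hence the smallest such n_0 is 6.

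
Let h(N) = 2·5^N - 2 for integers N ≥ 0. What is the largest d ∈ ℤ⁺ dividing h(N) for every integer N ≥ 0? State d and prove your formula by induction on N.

d = 8

Computing the first values: h(0) = 0 and h(1) = 8; gcd(0, 8) = 8, so d ≤ 8.
We prove 8 | 2·5^N - 2 for all N ≥ 0 by induction on N.
When N = 0: h(0) = 0 = 8·(0), so 8 | h(0).
For the inductive step, assume it holds for an arbitrary m ≥ 0, i.e. 8 | h(m). Then
h(m+1) = 2·5^(m+1) - 2 = 5·(2·5^m - 2) + 8 = 5·h(m) + 8. The first term is divisible by 8 by the inductive hypothesis, and 8 is divisible by 8. Hence 8 | h(m+1).
This completes the induction.
Therefore the largest such d is 8.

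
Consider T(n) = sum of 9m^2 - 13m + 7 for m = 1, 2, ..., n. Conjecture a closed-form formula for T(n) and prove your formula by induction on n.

T(n) = n(3n^2 - 2n + 2)

We claim T(n) = n(3n^2 - 2n + 2) for all n ≥ 1.
Base case (n = 1): T(1) = 3, and the closed form gives 3. They agree.
Inductive step: suppose the statement holds for some m ≥ 1, so T(m) = m(3m^2 - 2m + 2).
Then T(m+1) = T(m) + (9m^2 + 5m + 3) = (m(3m^2 - 2m + 2)) + (9m^2 + 5m + 3).
Simplifying, T(m+1) = (m + 1)(3m^2 + 4m + 3) = (m+1)(3(m+1)^2 - 2(m+1) + 2),
which is the closed form with n = m+1.
Hence, by induction on n, the claim holds for every n ≥ 1.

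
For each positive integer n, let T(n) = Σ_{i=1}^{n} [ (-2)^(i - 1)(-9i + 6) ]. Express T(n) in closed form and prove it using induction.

We claim T(n) = (-2)^n(3n - 1) + 1 for all n ≥ 1.
Base case (n = 1): T(1) = -3, and the closed form gives -3. They agree.
Inductive step: suppose the statement holds for some i ≥ 1, so T(i) = (-2)^i(3i - 1) + 1.
Then T(i+1) = T(i) + ((-2)^i(-9i - 3)) = ((-2)^i(3i - 1) + 1) + ((-2)^i(-9i - 3)).
Simplifying, T(i+1) = -6(-2)^i·i - 4(-2)^i + 1 = (-2)^(i+1)(3(i+1) - 1) + 1,
which is the closed form with n = i+1.
By the principle of mathematical induction, the result holds for all n ≥ 1.

T(n) = (-2)^n(3n - 1) + 1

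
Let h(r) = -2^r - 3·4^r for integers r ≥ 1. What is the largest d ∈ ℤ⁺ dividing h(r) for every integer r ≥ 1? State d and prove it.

d = 2

Computing the first values: h(1) = -14 and h(2) = -52; gcd(-14, -52) = 2, so d ≤ 2.
We prove 2 | -2^r - 3·4^r for all r ≥ 1 by induction on r.
Base case (r = 1): h(1) = -14 = 2·(-7), so 2 | h(1).
Suppose the result is true for r = k, i.e. 2 | h(k). Then
h(k+1) − 4·h(k) = (-2^(k+1) - 3·4^(k+1)) − 4·(-2^k - 3·4^k) = (-1)·2^k·(2 − 4) = (2)·2^k. Since 2 | h(k) by the inductive hypothesis, 2 | 4·h(k); and 2 | 2 since 2 = 2·1. Therefore 2 | h(k+1).
By induction, the statement is established for all r ≥ 1.
Therefore the largest such d is 2.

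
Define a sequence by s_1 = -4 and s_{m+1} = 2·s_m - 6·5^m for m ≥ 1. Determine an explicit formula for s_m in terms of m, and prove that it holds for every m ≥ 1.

Computing the first terms: s_1 = -4, s_2 = -38, s_3 = -226. This suggests s_m = 3·2^m - 2·5^m.
When m = 1: the formula gives -4 = -4 = s_1.
Suppose the result is true for m = j, so s_j = 3·2^j - 2·5^j.
Then s_{j+1} = 2·s_j - 6·5^j = 2·(3·2^j - 2·5^j) - 6·5^j = 3·2^(j + 1) - 2·5^(j + 1),
which is the claimed formula at m = j+1.
By induction, the statement is established for all m ≥ 1.

s_m = 3·2^m - 2·5^m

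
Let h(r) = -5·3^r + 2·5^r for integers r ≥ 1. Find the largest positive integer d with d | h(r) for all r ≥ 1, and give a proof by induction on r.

Computing the first values: h(1) = -5 and h(2) = 5; gcd(-5, 5) = 5, so d ≤ 5.
We prove 5 | -5·3^r + 2·5^r for all r ≥ 1 by induction on r.
When r = 1: h(1) = -5 = 5·(-1), so 5 | h(1).
For the inductive step, assume it holds for an arbitrary k ≥ 1, i.e. 5 | h(k). Then
h(k+1) − 5·h(k) = (-5·3^(k+1) + 2·5^(k+1)) − 5·(-5·3^k + 2·5^k) = (-5)·3^k·(3 − 5) = (10)·3^k. Since 5 | h(k) by the inductive hypothesis, 5 | 5·h(k); and 5 | 10 since 10 = 5·2. Therefore 5 | h(k+1).
Hence, by induction on r, the claim holds for every r ≥ 1.
Therefore the largest such d is 5.

d = 5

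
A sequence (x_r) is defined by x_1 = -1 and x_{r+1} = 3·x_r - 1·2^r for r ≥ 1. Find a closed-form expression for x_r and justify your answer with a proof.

x_r = 2^r - 3^r

Computing the first terms: x_1 = -1, x_2 = -5, x_3 = -19. This suggests x_r = 2^r - 3^r.
When r = 1: the formula gives -1 = -1 = x_1.
For the inductive step, assume it holds for an arbitrary m ≥ 1, so x_m = 2^m - 3^m.
Then x_{m+1} = 3·x_m - 1·2^m = 3·(2^m - 3^m) - 1·2^m = 2^(m + 1) - 3^(m + 1),
which is the claimed formula at r = m+1.
By the principle of mathematical induction, the result holds for all r ≥ 1.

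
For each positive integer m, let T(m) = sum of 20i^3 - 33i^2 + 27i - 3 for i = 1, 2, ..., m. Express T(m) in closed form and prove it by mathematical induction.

We claim T(m) = m(5m^3 - m^2 + 2m + 5) for all m ≥ 1.
Base case (m = 1): T(1) = 11, and the closed form gives 11. They agree.
For the inductive step, assume it holds for an arbitrary i ≥ 1, so T(i) = i(5i^3 - i^2 + 2i + 5).
Then T(i+1) = T(i) + (20i^3 + 27i^2 + 21i + 11) = (i(5i^3 - i^2 + 2i + 5)) + (20i^3 + 27i^2 + 21i + 11).
Simplifying, T(i+1) = (i + 1)(5i^3 + 14i^2 + 15i + 11) = (i+1)(5(i+1)^3 - (i+1)^2 + 2(i+1) + 5),
which is the closed form with m = i+1.
By the principle of mathematical induction, the result holds for all m ≥ 1.

T(m) = m(5m^3 - m^2 + 2m + 5)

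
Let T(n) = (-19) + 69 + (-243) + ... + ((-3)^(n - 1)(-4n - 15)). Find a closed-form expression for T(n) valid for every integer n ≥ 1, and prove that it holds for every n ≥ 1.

T(n) = (-3)^n(n + 4) - 4

We claim T(n) = (-3)^n(n + 4) - 4 for all n ≥ 1.
When n = 1: T(1) = -19, and the closed form gives -19. They agree.
Suppose the result is true for n = j, so T(j) = (-3)^j(j + 4) - 4.
Then T(j+1) = T(j) + ((-3)^j(-4j - 19)) = ((-3)^j(j + 4) - 4) + ((-3)^j(-4j - 19)).
Simplifying, T(j+1) = -3(-3)^j·j - 15(-3)^j - 4 = (-3)^(j+1)((j+1) + 4) - 4,
which is the closed form with n = j+1.
By induction, the statement is established for all n ≥ 1.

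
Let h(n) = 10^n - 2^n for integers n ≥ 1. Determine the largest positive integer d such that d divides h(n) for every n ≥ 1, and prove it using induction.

d = 8

Computing the first values: h(1) = 8 and h(2) = 96; gcd(8, 96) = 8, so d ≤ 8.
We prove 8 | 10^n - 2^n for all n ≥ 1 by induction on n.
For the base case n = 1: h(1) = 8 = 8·(1), so 8 | h(1).
For the inductive step, assume it holds for an arbitrary i ≥ 1, i.e. 8 | h(i). Then
10^{i+1} − 2^{i+1} = 10·10^i − 2·2^i = 10·(10^i − 2^i) + (8)·2^i. The first term is divisible by 8 by the inductive hypothesis, and the second term (8)·2^i is divisible by 8 since 8 | 8. Hence 8 | h(i+1).
By induction, the statement is established for all n ≥ 1.
Therefore the largest such d is 8.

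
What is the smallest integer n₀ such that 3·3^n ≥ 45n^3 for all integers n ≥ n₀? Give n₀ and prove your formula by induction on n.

At n = 8: 19683 < 23040, so the inequality fails and n₀ ≥ 9. We prove 3·3^n ≥ 45n^3 for all n ≥ 9.
Base step (n = 9): 3·3^n = 59049 and 45n^3 = 32805, so 59049 ≥ 32805.
Inductive step: suppose the statement holds for some j ≥ 9, so 3·3^j ≥ 45j^3.
Then 3·3^(j + 1) = 3·(3·3^j) ≥ 3·(45j^3).
Also, for j ≥ 9 we have 3·(45j^3) ≥ 45(j+1)^3, since 3 ≥ (1 + 1/j)^3 for all j ≥ 9.
Combining, 3·3^(j + 1) ≥ 45(j+1)^3.
This completes the induction.
Hence the smallest such n₀ is 9.

n₀ = 9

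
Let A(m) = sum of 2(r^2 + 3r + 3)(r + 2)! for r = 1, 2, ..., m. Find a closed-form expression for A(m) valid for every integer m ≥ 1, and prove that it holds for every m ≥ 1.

We claim A(m) = (2m + 2)(m + 3)! - 12 for all m ≥ 1.
When m = 1: A(1) = 84, and the closed form gives 84. They agree.
Inductive step: assume the claim holds for m = r, so A(r) = (2r + 2)(r + 3)! - 12.
Then A(r+1) = A(r) + (2(r^2 + 5r + 7)(r + 3)!) = ((2r + 2)(r + 3)! - 12) + (2(r^2 + 5r + 7)(r + 3)!).
Simplifying, A(r+1) = (2(r+1) + 2)((r+1) + 3)! - 12,
which is the closed form with m = r+1.
This completes the induction.

A(m) = (2m + 2)(m + 3)! - 12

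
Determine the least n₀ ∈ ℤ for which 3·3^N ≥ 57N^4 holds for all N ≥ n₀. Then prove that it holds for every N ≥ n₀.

At N = 11: 531441 < 834537, so the inequality fails and n₀ ≥ 12. We prove 3·3^N ≥ 57N^4 for all N ≥ 12.
Base step (N = 12): 3·3^N = 1594323 and 57N^4 = 1181952, so 1594323 ≥ 1181952.
Inductive step: suppose the statement holds for some p ≥ 12, so 3·3^p ≥ 57p^4.
Then 3·3^(p + 1) = 3·(3·3^p) ≥ 3·(57p^4).
Also, for p ≥ 12 we have 3·(57p^4) ≥ 57(p+1)^4, since 3 ≥ (1 + 1/p)^4 for all p ≥ 12.
Combining, 3·3^(p + 1) ≥ 57(p+1)^4.
By induction, the statement is established for all N ≥ 12.
Hence the smallest such n₀ is 12.

n₀ = 12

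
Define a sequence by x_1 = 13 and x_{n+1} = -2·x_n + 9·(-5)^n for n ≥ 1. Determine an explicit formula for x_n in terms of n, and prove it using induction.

x_n = (-2)^n - 3(-5)^n

Computing the first terms: x_1 = 13, x_2 = -71, x_3 = 367. This suggests x_n = (-2)^n - 3(-5)^n.
For the base case n = 1: the formula gives 13 = 13 = x_1.
Suppose the result is true for n = j, so x_j = (-2)^j - 3(-5)^j.
Then x_{j+1} = -2·x_j + 9·(-5)^j = -2·((-2)^j - 3(-5)^j) + 9·(-5)^j = (-2)^(j + 1) - 3(-5)^(j + 1),
which is the claimed formula at n = j+1.
This completes the induction.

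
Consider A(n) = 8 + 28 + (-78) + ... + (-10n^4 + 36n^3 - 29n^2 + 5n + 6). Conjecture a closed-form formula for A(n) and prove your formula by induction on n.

We claim A(n) = -n(2n^4 - 4n^3 - 5n^2 + 3n - 4) for all n ≥ 1.
Base step (n = 1): A(1) = 8, and the closed form gives 8. They agree.
For the inductive step, assume it holds for an arbitrary p ≥ 1, so A(p) = p(-2p^4 + 4p^3 + 5p^2 - 3p + 4).
Then A(p+1) = A(p) + (-10p^4 - 4p^3 + 19p^2 + 15p + 8) = (p(-2p^4 + 4p^3 + 5p^2 - 3p + 4)) + (-10p^4 - 4p^3 + 19p^2 + 15p + 8).
Simplifying, A(p+1) = -(p + 1)(2p^4 + 4p^3 - 5p^2 - 11p - 8) = -(p+1)(2(p+1)^4 - 4(p+1)^3 - 5(p+1)^2 + 3(p+1) - 4),
which is the closed form with n = p+1.
Hence, by induction on n, the claim holds for every n ≥ 1.

A(n) = -n(2n^4 - 4n^3 - 5n^2 + 3n - 4)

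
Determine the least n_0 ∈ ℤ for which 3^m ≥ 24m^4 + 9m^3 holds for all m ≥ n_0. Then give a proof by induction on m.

At m = 11: 177147 < 363363, so the inequality fails and n_0 ≥ 12. We prove 3^m ≥ 24m^4 + 9m^3 for all m ≥ 12.
For the base case m = 12: 3^m = 531441 and 24m^4 + 9m^3 = 513216, so 531441 ≥ 513216.
For the inductive step, assume it holds for an arbitrary j ≥ 12, so 3^j ≥ 24j^4 + 9j^3.
Then 3^(j + 1) = 3·(3^j) ≥ 3·(24j^4 + 9j^3).
Also, for j ≥ 12 we have 3·(24j^4 + 9j^3) ≥ 24(j+1)^4 + 9(j+1)^3, since 3·(24j^4 + 9j^3) − (24(j+1)^4 + 9(j+1)^3) = 48j^4 - 78j^3 - 171j^2 - 123j - 33, which is nonnegative for all j ≥ 12.
Combining, 3^(j + 1) ≥ 24(j+1)^4 + 9(j+1)^3.
Hence, by induction on m, the claim holds for every m ≥ 12.
Hence the smallest such n_0 is 12.

n_0 = 12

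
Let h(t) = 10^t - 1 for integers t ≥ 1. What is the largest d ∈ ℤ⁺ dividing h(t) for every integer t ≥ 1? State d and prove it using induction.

Computing the first values: h(1) = 9 and h(2) = 99; gcd(9, 99) = 9, so d ≤ 9.
We prove 9 | 10^t - 1 for all t ≥ 1 by induction on t.
Base case (t = 1): h(1) = 9 = 9·(1), so 9 | h(1).
Inductive step: assume the claim holds for t = p, i.e. 9 | h(p). Then
10^{p+1} − 1^{p+1} = 10·10^p − 1·1^p = 10·(10^p − 1^p) + (9)·1^p. The first term is divisible by 9 by the inductive hypothesis, and the second term (9)·1^p is divisible by 9 since 9 | 9. Hence 9 | h(p+1).
By the principle of mathematical induction, the result holds for all t ≥ 1.
Therefore the largest such d is 9.

d = 9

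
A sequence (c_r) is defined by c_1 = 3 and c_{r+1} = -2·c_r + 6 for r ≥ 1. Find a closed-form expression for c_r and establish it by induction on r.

Computing the first terms: c_1 = 3, c_2 = 0, c_3 = 6. This suggests c_r = (-2)^(r - 1) + 2.
For the base case r = 1: the formula gives 3 = 3 = c_1.
For the inductive step, assume it holds for an arbitrary k ≥ 1, so c_k = (-2)^(k - 1) + 2.
Then c_{k+1} = -2·c_k + 6 = -2·((-2)^(k - 1) + 2) + 6 = (-2)^k + 2 = (-2)^((k+1) - 1) + 2,
which is the claimed formula at r = k+1.
Hence, by induction on r, the claim holds for every r ≥ 1.

c_r = (-2)^(r - 1) + 2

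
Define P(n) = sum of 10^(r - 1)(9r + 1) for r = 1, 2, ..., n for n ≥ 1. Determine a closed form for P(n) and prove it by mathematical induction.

P(n) = 10^n·n

We claim P(n) = 10^n·n for all n ≥ 1.
When n = 1: P(1) = 10, and the closed form gives 10. They agree.
Suppose the result is true for n = r, so P(r) = 10^r·r.
Then P(r+1) = P(r) + (10^r(9r + 10)) = (10^r·r) + (10^r(9r + 10)).
Simplifying, P(r+1) = 10^(r + 1)(r + 1) = 10^(r+1)·(r+1),
which is the closed form with n = r+1.
Hence, by induction on n, the claim holds for every n ≥ 1.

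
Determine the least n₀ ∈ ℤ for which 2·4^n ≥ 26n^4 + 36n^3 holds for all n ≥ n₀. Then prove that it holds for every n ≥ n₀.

n₀ = 8

At n = 7: 32768 < 74774, so the inequality fails and n₀ ≥ 8. We prove 2·4^n ≥ 26n^4 + 36n^3 for all n ≥ 8.
When n = 8: 2·4^n = 131072 and 26n^4 + 36n^3 = 124928, so 131072 ≥ 124928.
For the inductive step, assume it holds for an arbitrary k ≥ 8, so 2·4^k ≥ 26k^4 + 36k^3.
Then 2·4^(k + 1) = 4·(2·4^k) ≥ 4·(26k^4 + 36k^3).
Also, for k ≥ 8 we have 4·(26k^4 + 36k^3) ≥ 26(k+1)^4 + 36(k+1)^3, since 4·(26k^4 + 36k^3) − (26(k+1)^4 + 36(k+1)^3) = 78k^4 + 4k^3 - 264k^2 - 212k - 62, which is nonnegative for all k ≥ 8.
Combining, 2·4^(k + 1) ≥ 26(k+1)^4 + 36(k+1)^3.
By the principle of mathematical induction, the result holds for all n ≥ 8.
Hence the smallest such n₀ is 8.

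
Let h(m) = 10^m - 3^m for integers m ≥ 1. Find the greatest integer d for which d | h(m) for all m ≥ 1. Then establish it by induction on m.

Computing the first values: h(1) = 7 and h(2) = 91; gcd(7, 91) = 7, so d ≤ 7.
We prove 7 | 10^m - 3^m for all m ≥ 1 by induction on m.
When m = 1: h(1) = 7 = 7·(1), so 7 | h(1).
For the inductive step, assume it holds for an arbitrary k ≥ 1, i.e. 7 | h(k). Then
10^{k+1} − 3^{k+1} = 10·10^k − 3·3^k = 10·(10^k − 3^k) + (7)·3^k. The first term is divisible by 7 by the inductive hypothesis, and the second term (7)·3^k is divisible by 7 since 7 | 7. Hence 7 | h(k+1).
This completes the induction.
Therefore the largest such d is 7.

d = 7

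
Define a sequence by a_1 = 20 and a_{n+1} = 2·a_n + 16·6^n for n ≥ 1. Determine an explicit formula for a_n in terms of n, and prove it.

Computing the first terms: a_1 = 20, a_2 = 136, a_3 = 848. This suggests a_n = -2^(n + 1) + 4·6^n.
Base step (n = 1): the formula gives 20 = 20 = a_1.
For the inductive step, assume it holds for an arbitrary k ≥ 1, so a_k = -2^(k + 1) + 4·6^k.
Then a_{k+1} = 2·a_k + 16·6^k = 2·(-2^(k + 1) + 4·6^k) + 16·6^k = -2^(k + 2) + 4·6^(k + 1) = -2^((k+1) + 1) + 4·6^(k+1),
which is the claimed formula at n = k+1.
By the principle of mathematical induction, the result holds for all n ≥ 1.

a_n = -2^(n + 1) + 4·6^n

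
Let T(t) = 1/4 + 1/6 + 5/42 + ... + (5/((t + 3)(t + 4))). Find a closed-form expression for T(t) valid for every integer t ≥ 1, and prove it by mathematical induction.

We claim T(t) = 5t/(4(t + 4)) for all t ≥ 1.
When t = 1: T(1) = 1/4, and the closed form gives 1/4. They agree.
Suppose the result is true for t = r, so T(r) = 5r/(4(r + 4)).
Then T(r+1) = T(r) + (5/((r + 4)(r + 5))) = (5r/(4(r + 4))) + (5/((r + 4)(r + 5))).
Simplifying, T(r+1) = 5(r + 1)/(4(r + 5)) = 5(r+1)/(4((r+1) + 4)),
which is the closed form with t = r+1.
This completes the induction.

T(t) = 5t/(4(t + 4))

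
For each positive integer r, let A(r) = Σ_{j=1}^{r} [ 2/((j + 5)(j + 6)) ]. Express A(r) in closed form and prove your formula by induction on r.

We claim A(r) = r/(3(r + 6)) for all r ≥ 1.
Base case (r = 1): A(1) = 1/21, and the closed form gives 1/21. They agree.
Inductive step: suppose the statement holds for some j ≥ 1, so A(j) = j/(3(j + 6)).
Then A(j+1) = A(j) + (2/((j + 6)(j + 7))) = (j/(3(j + 6))) + (2/((j + 6)(j + 7))).
Simplifying, A(j+1) = (j + 1)/(3(j + 7)) = (j+1)/(3((j+1) + 6)),
which is the closed form with r = j+1.
This completes the induction.

A(r) = r/(3(r + 6))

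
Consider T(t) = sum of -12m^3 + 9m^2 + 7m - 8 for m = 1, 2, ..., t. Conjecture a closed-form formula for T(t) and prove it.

We claim T(t) = -t(3t^3 + 3t^2 - 5t + 3) for all t ≥ 1.
When t = 1: T(1) = -4, and the closed form gives -4. They agree.
For the inductive step, assume it holds for an arbitrary m ≥ 1, so T(m) = m(-3m^3 - 3m^2 + 5m - 3).
Then T(m+1) = T(m) + (-12m^3 - 27m^2 - 11m - 4) = (m(-3m^3 - 3m^2 + 5m - 3)) + (-12m^3 - 27m^2 - 11m - 4).
Simplifying, T(m+1) = -(m + 1)(3m^3 + 12m^2 + 10m + 4) = -(m+1)(3(m+1)^3 + 3(m+1)^2 - 5(m+1) + 3),
which is the closed form with t = m+1.
Hence, by induction on t, the claim holds for every t ≥ 1.

T(t) = -t(3t^3 + 3t^2 - 5t + 3)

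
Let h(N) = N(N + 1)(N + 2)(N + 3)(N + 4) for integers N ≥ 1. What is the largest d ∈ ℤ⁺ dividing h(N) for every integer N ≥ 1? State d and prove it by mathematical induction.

Computing the first values: h(1) = 120 and h(2) = 720; gcd(120, 720) = 120, so d ≤ 120.
We prove 120 | N(N + 1)(N + 2)(N + 3)(N + 4) for all N ≥ 1 by induction on N.
When N = 1: h(1) = 120 = 120·(1), so 120 | h(1).
Inductive step: assume the claim holds for N = k, i.e. 120 | h(k). Then
h(k+1) − h(k) = (k+1)·(k+2)·(k+3)·(k+4)·(k+5) − k·(k+1)·(k+2)·(k+3)·(k+4) = (k+1)·(k+2)·(k+3)·(k+4)·[(k+5) − k] = 5·(k+1)·(k+2)·(k+3)·(k+4). The product of 4 consecutive integers is divisible by (4)! = 24, so h(k+1) − h(k) is divisible by 5·24 = 120. By the inductive hypothesis 120 | h(k), hence 120 | h(k+1).
By induction, the statement is established for all N ≥ 1.
Therefore the largest such d is 120.

d = 120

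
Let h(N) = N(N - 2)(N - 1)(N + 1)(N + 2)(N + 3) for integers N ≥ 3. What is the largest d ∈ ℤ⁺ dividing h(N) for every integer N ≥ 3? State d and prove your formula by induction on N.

Computing the first values: h(3) = 720 and h(4) = 5040; gcd(720, 5040) = 720, so d ≤ 720.
We prove 720 | N(N - 2)(N - 1)(N + 1)(N + 2)(N + 3) for all N ≥ 3 by induction on N.
Base case (N = 3): h(3) = 720 = 720·(1), so 720 | h(3).
Inductive step: suppose the statement holds for some j ≥ 3, i.e. 720 | h(j). Then
h(j+1) − h(j) = (j-1)·j·(j+1)·(j+2)·(j+3)·(j+4) − (j-2)·(j-1)·j·(j+1)·(j+2)·(j+3) = (j-1)·j·(j+1)·(j+2)·(j+3)·[(j+4) − (j-2)] = 6·(j-1)·j·(j+1)·(j+2)·(j+3). The product of 5 consecutive integers is divisible by (5)! = 120, so h(j+1) − h(j) is divisible by 6·120 = 720. By the inductive hypothesis 720 | h(j), hence 720 | h(j+1).
By induction, the statement is established for all N ≥ 3.
Therefore the largest such d is 720.

d = 720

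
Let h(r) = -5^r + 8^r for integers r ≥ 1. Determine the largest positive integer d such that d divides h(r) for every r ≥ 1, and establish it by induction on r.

Computing the first values: h(1) = 3 and h(2) = 39; gcd(3, 39) = 3, so d ≤ 3.
We prove 3 | -5^r + 8^r for all r ≥ 1 by induction on r.
When r = 1: h(1) = 3 = 3·(1), so 3 | h(1).
For the inductive step, assume it holds for an arbitrary i ≥ 1, i.e. 3 | h(i). Then
8^{i+1} − 5^{i+1} = 8·8^i − 5·5^i = 8·(8^i − 5^i) + (3)·5^i. The first term is divisible by 3 by the inductive hypothesis, and the second term (3)·5^i is divisible by 3 since 3 | 3. Hence 3 | h(i+1).
This completes the induction.
Therefore the largest such d is 3.

d = 3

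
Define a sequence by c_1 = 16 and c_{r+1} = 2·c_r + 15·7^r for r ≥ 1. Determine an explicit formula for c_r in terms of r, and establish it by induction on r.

Computing the first terms: c_1 = 16, c_2 = 137, c_3 = 1009. This suggests c_r = -5·2^(r - 1) + 3·7^r.
Base case (r = 1): the formula gives 16 = 16 = c_1.
For the inductive step, assume it holds for an arbitrary i ≥ 1, so c_i = -5·2^(i - 1) + 3·7^i.
Then c_{i+1} = 2·c_i + 15·7^i = 2·(-5·2^(i - 1) + 3·7^i) + 15·7^i = -5·2^i + 3·7^(i + 1) = -5·2^((i+1) - 1) + 3·7^(i+1),
which is the claimed formula at r = i+1.
By the principle of mathematical induction, the result holds for all r ≥ 1.

c_r = -5·2^(r - 1) + 3·7^r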